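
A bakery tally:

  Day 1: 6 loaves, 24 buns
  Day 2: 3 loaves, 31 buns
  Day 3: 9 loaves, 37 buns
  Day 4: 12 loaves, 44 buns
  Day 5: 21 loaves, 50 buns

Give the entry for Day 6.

33 loaves, 57 buns

Loaves: each term is the sum of the two before it; 6, 3, 9, 12, 21 → 33.
Buns: alternating steps +7, +6, +7, +6, …, so 24, 31, 37, 44, 50 → 57.
So the next row is 33 loaves, 57 buns.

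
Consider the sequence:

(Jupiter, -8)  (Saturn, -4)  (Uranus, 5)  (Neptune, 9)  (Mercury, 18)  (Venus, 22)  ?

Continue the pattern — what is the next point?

(Earth, 31)

Planet: Jupiter, Saturn, Uranus, Neptune, Mercury, Venus → Earth (runs through the planets Mercury→Neptune).
Second value goes -8, -4, 5, 9, 18, 22 → 31 (alternating steps +4, +9, +4, +9, …).
Putting it together: (Earth, 31).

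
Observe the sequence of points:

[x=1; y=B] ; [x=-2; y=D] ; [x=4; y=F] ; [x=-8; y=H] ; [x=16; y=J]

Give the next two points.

X: 1, -2, 4, -8, 16 → -32 → 64 (×(-2) each step).
Y: B, D, F, H, J → L → N (letters move forward 2 places in the alphabet).
Putting the parts together: [x=-32; y=L] and then [x=64; y=N].

[x=-32; y=L], [x=64; y=N]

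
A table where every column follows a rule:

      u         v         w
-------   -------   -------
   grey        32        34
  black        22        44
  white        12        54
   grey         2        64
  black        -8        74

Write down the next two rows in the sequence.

white  -18  84; grey  -28  94

Column u: grey, black, white, grey, black → white → grey (repeats grey → black → white).
Column v: 32, 22, 12, 2, -8 → -18 → -28 (−10 each step).
For the column w, together with the column v always sums to 66: 34, 44, 54, 64, 74 → 84 → 94.
Putting the parts together: white  -18  84 and then grey  -28  94.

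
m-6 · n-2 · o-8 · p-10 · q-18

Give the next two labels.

Letter: letters move forward 1 place in the alphabet; m, n, o, p, q → r → s.
Second component: 6, 2, 8, 10, 18 → 28 → 46 (each term is the sum of the two before it).
Putting the parts together: r-28 and then s-46.

r-28 then s-46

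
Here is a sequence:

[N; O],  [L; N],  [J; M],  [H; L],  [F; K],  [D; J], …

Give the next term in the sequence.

First letter — letters move back 2 places in the alphabet: N, L, J, H, F, D → B.
Second letter: O, N, M, L, K, J → I (letters move back 1 place in the alphabet).
Combining the parts gives [B; I].

[B; I]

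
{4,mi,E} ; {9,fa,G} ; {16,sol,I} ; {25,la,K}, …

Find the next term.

{36,ti,M}

First entry — perfect squares: 2², 3², 4², …: 4, 9, 16, 25 → 36.
Note: runs through the solfège scale do→ti, so mi, fa, sol, la → ti.
Letter: E, G, I, K → M (letters move forward 2 places in the alphabet).
Combining the parts gives {36,ti,M}.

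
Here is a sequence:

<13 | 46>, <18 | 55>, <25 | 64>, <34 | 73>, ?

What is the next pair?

First entry: differences are 5, 7, 9, … (increasing by 2 each time); 13, 18, 25, 34 → 45.
Second entry: +9 each step, so 46, 55, 64, 73 → 82.
Putting it together: <45 | 82>.

<45 | 82>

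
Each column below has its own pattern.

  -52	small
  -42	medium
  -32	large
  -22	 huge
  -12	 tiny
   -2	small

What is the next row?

8  medium

First component — +10 each step: -52, -42, -32, -22, -12, -2 → 8.
Size: small, medium, large, huge, tiny, small → medium (repeats small → medium → large → huge → tiny).
So the next row is 8  medium.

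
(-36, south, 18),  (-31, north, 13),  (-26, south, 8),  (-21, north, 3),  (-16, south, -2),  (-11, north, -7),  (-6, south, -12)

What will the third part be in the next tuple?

-17

First part: -36, -31, -26, -21, -16, -11, -6 → -1 (+5 each step).
Third part: together with the first part always sums to -18; 18, 13, 8, 3, -2, -7, -12 → -17.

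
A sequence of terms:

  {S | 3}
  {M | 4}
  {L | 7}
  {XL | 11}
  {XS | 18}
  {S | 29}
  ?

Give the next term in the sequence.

{M | 47}

For the size, repeats S → M → L → XL → XS: S, M, L, XL, XS, S → M.
Second entry: each term is the sum of the two before it; 3, 4, 7, 11, 18, 29 → 47.
Combining the parts gives {M | 47}.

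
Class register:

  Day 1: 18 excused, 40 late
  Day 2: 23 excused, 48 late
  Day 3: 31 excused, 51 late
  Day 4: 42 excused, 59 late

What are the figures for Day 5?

Excused: 18, 23, 31, 42 → 56 (differences are 5, 8, 11, … (increasing by 3 each time)).
Late: alternating steps +8, +3, +8, +3, …; 40, 48, 51, 59 → 62.
Putting it together: 56 excused, 62 late.

56 excused, 62 late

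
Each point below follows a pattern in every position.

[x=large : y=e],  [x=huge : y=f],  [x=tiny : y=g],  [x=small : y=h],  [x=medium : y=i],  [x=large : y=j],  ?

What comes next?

X: repeats large → huge → tiny → small → medium; large, huge, tiny, small, medium, large → huge.
Y — letters move forward 1 place in the alphabet: e, f, g, h, i, j → k.
Putting it together: [x=huge : y=k].

[x=huge : y=k]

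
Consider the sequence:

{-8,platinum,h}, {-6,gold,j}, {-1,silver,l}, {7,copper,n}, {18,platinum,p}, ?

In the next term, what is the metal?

gold

Metal: repeats platinum → gold → silver → copper; platinum, gold, silver, copper, platinum → gold.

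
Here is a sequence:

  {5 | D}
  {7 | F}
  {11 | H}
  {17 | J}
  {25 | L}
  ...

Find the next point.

First value: differences are 2, 4, 6, … (increasing by 2 each time), so 5, 7, 11, 17, 25 → 35.
Letter goes D, F, H, J, L → N (letters move forward 2 places in the alphabet).
Putting it together: {35 | N}.

{35 | N}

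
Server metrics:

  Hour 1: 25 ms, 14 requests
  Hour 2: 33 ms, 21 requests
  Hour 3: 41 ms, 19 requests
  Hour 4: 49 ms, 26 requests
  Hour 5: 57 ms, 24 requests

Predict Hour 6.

65 ms, 31 requests

Ms: +8 each step; 25, 33, 41, 49, 57 → 65.
Requests — alternating steps +7, −2, +7, −2, …: 14, 21, 19, 26, 24 → 31.
So the next row is 65 ms, 31 requests.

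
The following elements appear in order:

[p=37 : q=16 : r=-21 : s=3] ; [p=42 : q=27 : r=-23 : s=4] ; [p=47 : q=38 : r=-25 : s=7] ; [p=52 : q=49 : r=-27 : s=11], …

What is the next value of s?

P: +5 each step; 37, 42, 47, 52 → 57.
For the q, +11 each step: 16, 27, 38, 49 → 60.
For the r, −2 each step: -21, -23, -25, -27 → -29.
S: each term is the sum of the two before it; 3, 4, 7, 11 → 18.

18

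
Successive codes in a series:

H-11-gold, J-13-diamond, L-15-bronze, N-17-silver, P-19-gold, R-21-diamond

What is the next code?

T-23-bronze

Letter goes H, J, L, N, P, R → T (letters move forward 2 places in the alphabet).
For the second component, +2 each step: 11, 13, 15, 17, 19, 21 → 23.
Rank — repeats gold → diamond → bronze → silver: gold, diamond, bronze, silver, gold, diamond → bronze.
Combining the parts gives T-23-bronze.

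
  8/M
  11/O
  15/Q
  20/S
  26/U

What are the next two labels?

First component: differences are 3, 4, 5, … (increasing by 1 each time); 8, 11, 15, 20, 26 → 33 → 41.
For the letter, letters move forward 2 places in the alphabet: M, O, Q, S, U → W → Y.
Putting the parts together: 33/W and then 41/Y.

33/W then 41/Y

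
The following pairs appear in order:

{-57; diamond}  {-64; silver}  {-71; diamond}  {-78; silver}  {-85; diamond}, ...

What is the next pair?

First entry goes -57, -64, -71, -78, -85 → -92 (−7 each step).
Rank: diamond, silver, diamond, silver, diamond → silver (alternates diamond ↔ silver).
Putting it together: {-92; silver}.

{-92; silver}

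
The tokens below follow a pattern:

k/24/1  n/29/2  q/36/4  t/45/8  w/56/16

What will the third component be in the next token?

Third component — ×2 each step: 1, 2, 4, 8, 16 → 32.

32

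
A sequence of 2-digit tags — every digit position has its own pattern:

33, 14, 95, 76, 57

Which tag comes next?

First digit: −2 each step, mod 10; 3, 1, 9, 7, 5 → 3.
Second digit: 3, 4, 5, 6, 7 → 8 (+1 each step, mod 10).
So the next tag is 38.

38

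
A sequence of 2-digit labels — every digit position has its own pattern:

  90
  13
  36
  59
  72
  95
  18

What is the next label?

First digit: 9, 1, 3, 5, 7, 9, 1 → 3 (+2 each step, mod 10).
Second digit: +3 each step, mod 10; 0, 3, 6, 9, 2, 5, 8 → 1.
So the next label is 31.

31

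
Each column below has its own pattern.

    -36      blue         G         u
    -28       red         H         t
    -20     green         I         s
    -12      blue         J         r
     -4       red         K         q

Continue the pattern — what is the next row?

First component: +8 each step; -36, -28, -20, -12, -4 → 4.
Colour goes blue, red, green, blue, red → green (repeats blue → red → green).
First letter: letters move forward 1 place in the alphabet; G, H, I, J, K → L.
Second letter: letters move back 1 place in the alphabet, so u, t, s, r, q → p.
Putting it together: 4  green  L  p.

4  green  L  p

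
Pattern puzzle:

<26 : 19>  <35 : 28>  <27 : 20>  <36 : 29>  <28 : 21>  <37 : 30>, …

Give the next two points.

First value: alternating steps +9, −8, +9, −8, …, so 26, 35, 27, 36, 28, 37 → 29 → 38.
Second value: always 7 less than the first value; 19, 28, 20, 29, 21, 30 → 22 → 31.
Putting the parts together: <29 : 22> and then <38 : 31>.

<29 : 22>, <38 : 31>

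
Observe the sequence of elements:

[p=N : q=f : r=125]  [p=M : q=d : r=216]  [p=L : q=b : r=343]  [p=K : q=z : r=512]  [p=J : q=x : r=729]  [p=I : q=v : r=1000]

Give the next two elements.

P: N, M, L, K, J, I → H → G (letters move back 1 place in the alphabet).
Q: f, d, b, z, x, v → t → r (letters move back 2 places in the alphabet, wrapping A→Z).
R goes 125, 216, 343, 512, 729, 1000 → 1331 → 1728 (perfect cubes: 5³, 6³, 7³, …).
So the next two elements are [p=H : q=t : r=1331] and [p=G : q=r : r=1728].

[p=H : q=t : r=1331], [p=G : q=r : r=1728]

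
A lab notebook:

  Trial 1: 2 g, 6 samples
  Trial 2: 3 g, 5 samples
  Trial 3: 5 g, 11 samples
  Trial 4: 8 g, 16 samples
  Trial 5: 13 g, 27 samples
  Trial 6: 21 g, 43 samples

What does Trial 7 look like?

G: 2, 3, 5, 8, 13, 21 → 34 (each term is the sum of the two before it).
Samples: each term is the sum of the two before it, so 6, 5, 11, 16, 27, 43 → 70.
So the next record is 34 g, 70 samples.

34 g, 70 samples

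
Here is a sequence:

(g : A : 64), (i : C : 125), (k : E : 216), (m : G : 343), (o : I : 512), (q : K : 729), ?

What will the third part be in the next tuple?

1000

Third part: perfect cubes: 4³, 5³, 6³, …, so 64, 125, 216, 343, 512, 729 → 1000.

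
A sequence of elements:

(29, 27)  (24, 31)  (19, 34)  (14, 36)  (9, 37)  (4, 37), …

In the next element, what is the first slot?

First slot: 29, 24, 19, 14, 9, 4 → -1 (−5 each step).

-1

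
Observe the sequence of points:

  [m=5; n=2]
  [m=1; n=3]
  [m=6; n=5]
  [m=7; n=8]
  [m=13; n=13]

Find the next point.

[m=20; n=21]

M goes 5, 1, 6, 7, 13 → 20 (each term is the sum of the two before it).
For the n, each term is the sum of the two before it: 2, 3, 5, 8, 13 → 21.
So the next point is [m=20; n=21].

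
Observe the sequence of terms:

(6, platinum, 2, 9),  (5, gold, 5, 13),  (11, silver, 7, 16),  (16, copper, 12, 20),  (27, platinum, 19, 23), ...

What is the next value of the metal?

Metal: repeats platinum → gold → silver → copper; platinum, gold, silver, copper, platinum → gold.

gold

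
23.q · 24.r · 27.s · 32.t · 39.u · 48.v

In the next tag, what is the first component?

First component — differences are 1, 3, 5, … (increasing by 2 each time): 23, 24, 27, 32, 39, 48 → 59.

59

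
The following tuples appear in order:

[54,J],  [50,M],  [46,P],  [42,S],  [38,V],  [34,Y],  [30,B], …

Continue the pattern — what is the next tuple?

For the first value, −4 each step: 54, 50, 46, 42, 38, 34, 30 → 26.
For the letter, letters move forward 3 places in the alphabet, wrapping Z→A: J, M, P, S, V, Y, B → E.
Combining the parts gives [26,E].

[26,E]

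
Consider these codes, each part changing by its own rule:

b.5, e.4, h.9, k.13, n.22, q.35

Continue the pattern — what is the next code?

t.57

For the letter, letters move forward 3 places in the alphabet: b, e, h, k, n, q → t.
Second component goes 5, 4, 9, 13, 22, 35 → 57 (each term is the sum of the two before it).
Combining the parts gives t.57.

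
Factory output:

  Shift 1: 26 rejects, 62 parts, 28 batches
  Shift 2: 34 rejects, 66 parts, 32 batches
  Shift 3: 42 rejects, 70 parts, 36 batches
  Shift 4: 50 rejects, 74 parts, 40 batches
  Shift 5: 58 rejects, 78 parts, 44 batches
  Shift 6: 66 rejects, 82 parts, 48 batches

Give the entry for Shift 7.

74 rejects, 86 parts, 52 batches

Rejects: 26, 34, 42, 50, 58, 66 → 74 (+8 each step).
Parts: +4 each step; 62, 66, 70, 74, 78, 82 → 86.
Batches: 28, 32, 36, 40, 44, 48 → 52 (+4 each step).
So the next line is 74 rejects, 86 parts, 52 batches.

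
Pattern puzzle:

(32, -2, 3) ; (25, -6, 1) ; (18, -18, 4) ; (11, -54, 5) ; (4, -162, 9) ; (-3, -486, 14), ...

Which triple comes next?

First slot goes 32, 25, 18, 11, 4, -3 → -10 (−7 each step).
Second slot: ×3 each step, so -2, -6, -18, -54, -162, -486 → -1458.
Third slot: each term is the sum of the two before it, so 3, 1, 4, 5, 9, 14 → 23.
So the next triple is (-10, -1458, 23).

(-10, -1458, 23)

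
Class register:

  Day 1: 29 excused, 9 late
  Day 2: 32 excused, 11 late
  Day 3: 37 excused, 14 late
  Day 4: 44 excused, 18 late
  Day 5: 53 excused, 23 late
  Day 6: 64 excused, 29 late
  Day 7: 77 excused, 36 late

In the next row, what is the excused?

Excused — differences are 3, 5, 7, … (increasing by 2 each time): 29, 32, 37, 44, 53, 64, 77 → 92.

92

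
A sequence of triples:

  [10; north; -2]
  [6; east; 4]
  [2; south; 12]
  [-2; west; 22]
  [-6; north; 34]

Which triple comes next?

First part: −4 each step; 10, 6, 2, -2, -6 → -10.
Direction goes north, east, south, west, north → east (repeats north → east → south → west).
Third part: differences are 6, 8, 10, … (increasing by 2 each time), so -2, 4, 12, 22, 34 → 48.
Putting it together: [-10; east; 48].

[-10; east; 48]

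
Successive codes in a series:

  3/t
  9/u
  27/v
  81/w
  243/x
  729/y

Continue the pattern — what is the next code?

2187/z

First component: ×3 each step; 3, 9, 27, 81, 243, 729 → 2187.
Letter — letters move forward 1 place in the alphabet: t, u, v, w, x, y → z.
Putting it together: 2187/z.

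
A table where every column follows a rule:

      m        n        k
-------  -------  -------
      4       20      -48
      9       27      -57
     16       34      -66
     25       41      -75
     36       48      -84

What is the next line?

49  55  -93

Column m — perfect squares: 2², 3², 4², …: 4, 9, 16, 25, 36 → 49.
For the column n, +7 each step: 20, 27, 34, 41, 48 → 55.
For the column k, −9 each step: -48, -57, -66, -75, -84 → -93.
Combining the parts gives 49  55  -93.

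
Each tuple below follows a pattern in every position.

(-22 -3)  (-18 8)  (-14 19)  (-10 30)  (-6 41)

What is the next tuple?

(-2 52)

First coordinate — +4 each step: -22, -18, -14, -10, -6 → -2.
Second coordinate: +11 each step, so -3, 8, 19, 30, 41 → 52.
Combining the parts gives (-2 52).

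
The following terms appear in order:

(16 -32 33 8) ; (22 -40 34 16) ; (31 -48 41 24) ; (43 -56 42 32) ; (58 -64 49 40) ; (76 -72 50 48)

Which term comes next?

First component: 16, 22, 31, 43, 58, 76 → 97 (differences are 6, 9, 12, … (increasing by 3 each time)).
Second component: −8 each step; -32, -40, -48, -56, -64, -72 → -80.
Third component: alternating steps +1, +7, +1, +7, …, so 33, 34, 41, 42, 49, 50 → 57.
Fourth component: together with the second component always sums to -24, so 8, 16, 24, 32, 40, 48 → 56.
Combining the parts gives (97 -80 57 56).

(97 -80 57 56)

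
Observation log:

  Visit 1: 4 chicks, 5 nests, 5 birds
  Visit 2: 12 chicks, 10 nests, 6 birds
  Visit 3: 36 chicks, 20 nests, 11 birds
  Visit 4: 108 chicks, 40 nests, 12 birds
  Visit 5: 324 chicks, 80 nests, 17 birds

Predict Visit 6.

972 chicks, 160 nests, 18 birds

For the chicks, ×3 each step: 4, 12, 36, 108, 324 → 972.
Nests goes 5, 10, 20, 40, 80 → 160 (×2 each step).
Birds — alternating steps +1, +5, +1, +5, …: 5, 6, 11, 12, 17 → 18.
Combining the parts gives 972 chicks, 160 nests, 18 birds.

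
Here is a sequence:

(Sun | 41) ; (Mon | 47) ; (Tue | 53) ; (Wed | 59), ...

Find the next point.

Day goes Sun, Mon, Tue, Wed → Thu (runs through the weekdays Mon→Sun).
Second entry: +6 each step, so 41, 47, 53, 59 → 65.
So the next point is (Thu | 65).

(Thu | 65)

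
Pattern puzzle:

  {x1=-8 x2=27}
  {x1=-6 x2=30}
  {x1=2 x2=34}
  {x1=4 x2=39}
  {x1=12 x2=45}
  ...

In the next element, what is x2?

52

X1: alternating steps +2, +8, +2, +8, …; -8, -6, 2, 4, 12 → 14.
X2 goes 27, 30, 34, 39, 45 → 52 (differences are 3, 4, 5, … (increasing by 1 each time)).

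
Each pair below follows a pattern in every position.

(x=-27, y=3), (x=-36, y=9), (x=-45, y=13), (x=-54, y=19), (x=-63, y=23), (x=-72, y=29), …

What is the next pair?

(x=-81, y=33)

For the x, −9 each step: -27, -36, -45, -54, -63, -72 → -81.
For the y, alternating steps +6, +4, +6, +4, …: 3, 9, 13, 19, 23, 29 → 33.
So the next pair is (x=-81, y=33).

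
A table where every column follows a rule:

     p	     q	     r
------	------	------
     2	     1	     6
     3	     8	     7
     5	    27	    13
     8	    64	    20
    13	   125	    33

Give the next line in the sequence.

Column p: each term is the sum of the two before it; 2, 3, 5, 8, 13 → 21.
Column q: perfect cubes: 1³, 2³, 3³, …, so 1, 8, 27, 64, 125 → 216.
Column r — each term is the sum of the two before it: 6, 7, 13, 20, 33 → 53.
So the next line is 21  216  53.

21  216  53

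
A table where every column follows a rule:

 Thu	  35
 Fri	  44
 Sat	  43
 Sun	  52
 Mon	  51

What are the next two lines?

For the day, runs through the weekdays Mon→Sun: Thu, Fri, Sat, Sun, Mon → Tue → Wed.
For the second component, alternating steps +9, −1, +9, −1, …: 35, 44, 43, 52, 51 → 60 → 59.
Putting the parts together: Tue  60 and then Wed  59.

Tue  60; Wed  59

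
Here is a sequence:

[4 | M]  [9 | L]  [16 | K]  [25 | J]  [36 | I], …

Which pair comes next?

[49 | H]

First component goes 4, 9, 16, 25, 36 → 49 (differences are 5, 7, 9, … (increasing by 2 each time)).
For the letter, letters move back 1 place in the alphabet: M, L, K, J, I → H.
Combining the parts gives [49 | H].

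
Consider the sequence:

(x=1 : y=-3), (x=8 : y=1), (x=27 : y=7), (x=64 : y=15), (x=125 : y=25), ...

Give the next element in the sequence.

X: perfect cubes: 1³, 2³, 3³, …, so 1, 8, 27, 64, 125 → 216.
For the y, differences are 4, 6, 8, … (increasing by 2 each time): -3, 1, 7, 15, 25 → 37.
Putting it together: (x=216 : y=37).

(x=216 : y=37)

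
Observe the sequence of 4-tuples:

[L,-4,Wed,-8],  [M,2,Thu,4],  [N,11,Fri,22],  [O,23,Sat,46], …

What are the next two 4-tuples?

Letter: L, M, N, O → P → Q (letters move forward 1 place in the alphabet).
Second part — differences are 6, 9, 12, … (increasing by 3 each time): -4, 2, 11, 23 → 38 → 56.
Day goes Wed, Thu, Fri, Sat → Sun → Mon (runs through the weekdays Mon→Sun).
Fourth part goes -8, 4, 22, 46 → 76 → 112 (always 2 × the second part).
Putting the parts together: [P,38,Sun,76] and then [Q,56,Mon,112].

[P,38,Sun,76], [Q,56,Mon,112]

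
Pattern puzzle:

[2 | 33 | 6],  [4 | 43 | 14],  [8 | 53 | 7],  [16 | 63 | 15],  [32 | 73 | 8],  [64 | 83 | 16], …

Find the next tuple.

First coordinate goes 2, 4, 8, 16, 32, 64 → 128 (×2 each step).
Second coordinate: +10 each step, so 33, 43, 53, 63, 73, 83 → 93.
Third coordinate — alternating steps +8, −7, +8, −7, …: 6, 14, 7, 15, 8, 16 → 9.
Combining the parts gives [128 | 93 | 9].

[128 | 93 | 9]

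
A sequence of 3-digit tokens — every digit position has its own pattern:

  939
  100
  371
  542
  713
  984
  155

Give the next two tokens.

For the first digit, +2 each step, mod 10: 9, 1, 3, 5, 7, 9, 1 → 3 → 5.
For the second digit, −3 each step, mod 10: 3, 0, 7, 4, 1, 8, 5 → 2 → 9.
Third digit goes 9, 0, 1, 2, 3, 4, 5 → 6 → 7 (+1 each step, mod 10).
So the next two tokens are 326 and 597.

326 then 597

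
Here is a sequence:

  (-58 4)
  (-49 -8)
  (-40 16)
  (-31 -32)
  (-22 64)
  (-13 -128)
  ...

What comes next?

First slot: +9 each step; -58, -49, -40, -31, -22, -13 → -4.
For the second slot, ×(-2) each step: 4, -8, 16, -32, 64, -128 → 256.
Combining the parts gives (-4 256).

(-4 256)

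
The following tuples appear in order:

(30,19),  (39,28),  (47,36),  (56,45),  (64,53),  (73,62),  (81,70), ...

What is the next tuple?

For the first part, alternating steps +9, +8, +9, +8, …: 30, 39, 47, 56, 64, 73, 81 → 90.
Second part: always 11 less than the first part, so 19, 28, 36, 45, 53, 62, 70 → 79.
So the next tuple is (90,79).

(90,79)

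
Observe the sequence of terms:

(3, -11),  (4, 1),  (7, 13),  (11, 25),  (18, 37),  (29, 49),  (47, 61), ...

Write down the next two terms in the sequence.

(76, 73), (123, 85)

First component — each term is the sum of the two before it: 3, 4, 7, 11, 18, 29, 47 → 76 → 123.
Second component — +12 each step: -11, 1, 13, 25, 37, 49, 61 → 73 → 85.
So the next two terms are (76, 73) and (123, 85).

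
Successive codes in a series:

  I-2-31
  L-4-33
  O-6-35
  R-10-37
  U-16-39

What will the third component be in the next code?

Third component goes 31, 33, 35, 37, 39 → 41 (+2 each step).

41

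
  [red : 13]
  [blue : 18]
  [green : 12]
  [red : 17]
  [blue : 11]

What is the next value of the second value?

16

Colour: repeats red → blue → green, so red, blue, green, red, blue → green.
Second value goes 13, 18, 12, 17, 11 → 16 (alternating steps +5, −6, +5, −6, …).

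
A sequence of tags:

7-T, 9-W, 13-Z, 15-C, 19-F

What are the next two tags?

First component: 7, 9, 13, 15, 19 → 21 → 25 (alternating steps +2, +4, +2, +4, …).
Letter — letters move forward 3 places in the alphabet, wrapping Z→A: T, W, Z, C, F → I → L.
So the next two tags are 21-I and 25-L.

21-I then 25-L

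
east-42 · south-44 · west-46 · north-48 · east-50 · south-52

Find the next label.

Direction: repeats east → south → west → north; east, south, west, north, east, south → west.
Second component: +2 each step, so 42, 44, 46, 48, 50, 52 → 54.
Putting it together: west-54.

west-54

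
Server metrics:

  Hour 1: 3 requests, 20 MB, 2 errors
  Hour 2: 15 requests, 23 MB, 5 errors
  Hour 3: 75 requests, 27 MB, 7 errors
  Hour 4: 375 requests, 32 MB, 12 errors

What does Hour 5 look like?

1875 requests, 38 MB, 19 errors

Requests: ×5 each step; 3, 15, 75, 375 → 1875.
MB — differences are 3, 4, 5, … (increasing by 1 each time): 20, 23, 27, 32 → 38.
Errors: 2, 5, 7, 12 → 19 (each term is the sum of the two before it).
Combining the parts gives 1875 requests, 38 MB, 19 errors.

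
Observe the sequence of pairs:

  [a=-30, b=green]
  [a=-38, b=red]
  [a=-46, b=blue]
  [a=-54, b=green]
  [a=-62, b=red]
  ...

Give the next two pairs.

[a=-70, b=blue], [a=-78, b=green]

For the a, −8 each step: -30, -38, -46, -54, -62 → -70 → -78.
For the b, repeats green → red → blue: green, red, blue, green, red → blue → green.
So the next two pairs are [a=-70, b=blue] and [a=-78, b=green].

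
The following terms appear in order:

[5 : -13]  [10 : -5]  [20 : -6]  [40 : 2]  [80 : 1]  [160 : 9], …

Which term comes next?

[320 : 8]

First slot: ×2 each step; 5, 10, 20, 40, 80, 160 → 320.
Second slot goes -13, -5, -6, 2, 1, 9 → 8 (alternating steps +8, −1, +8, −1, …).
Combining the parts gives [320 : 8].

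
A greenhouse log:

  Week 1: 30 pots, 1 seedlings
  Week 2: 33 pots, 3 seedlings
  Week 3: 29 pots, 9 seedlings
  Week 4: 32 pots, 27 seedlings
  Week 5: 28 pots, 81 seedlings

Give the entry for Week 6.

Pots: alternating steps +3, −4, +3, −4, …, so 30, 33, 29, 32, 28 → 31.
Seedlings: ×3 each step, so 1, 3, 9, 27, 81 → 243.
Putting it together: 31 pots, 243 seedlings.

31 pots, 243 seedlings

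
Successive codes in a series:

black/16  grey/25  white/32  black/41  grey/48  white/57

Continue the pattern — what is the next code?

black/64

Shade goes black, grey, white, black, grey, white → black (repeats black → grey → white).
Second component — alternating steps +9, +7, +9, +7, …: 16, 25, 32, 41, 48, 57 → 64.
Putting it together: black/64.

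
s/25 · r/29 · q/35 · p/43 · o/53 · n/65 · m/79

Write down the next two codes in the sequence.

Letter: letters move back 1 place in the alphabet, so s, r, q, p, o, n, m → l → k.
Second component goes 25, 29, 35, 43, 53, 65, 79 → 95 → 113 (differences are 4, 6, 8, … (increasing by 2 each time)).
Putting the parts together: l/95 and then k/113.

l/95, k/113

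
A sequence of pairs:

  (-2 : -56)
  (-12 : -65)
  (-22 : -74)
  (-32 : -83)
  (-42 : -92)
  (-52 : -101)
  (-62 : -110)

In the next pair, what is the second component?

Second component: −9 each step, so -56, -65, -74, -83, -92, -101, -110 → -119.

-119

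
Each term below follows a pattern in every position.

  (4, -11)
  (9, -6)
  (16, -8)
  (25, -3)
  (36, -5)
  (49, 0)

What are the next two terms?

(64, -2), (81, 3)

First slot: perfect squares: 2², 3², 4², …, so 4, 9, 16, 25, 36, 49 → 64 → 81.
Second slot — alternating steps +5, −2, +5, −2, …: -11, -6, -8, -3, -5, 0 → -2 → 3.
Putting the parts together: (64, -2) and then (81, 3).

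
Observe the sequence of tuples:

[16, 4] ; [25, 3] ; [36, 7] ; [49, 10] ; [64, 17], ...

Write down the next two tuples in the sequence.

First entry: 16, 25, 36, 49, 64 → 81 → 100 (perfect squares: 4², 5², 6², …).
Second entry: 4, 3, 7, 10, 17 → 27 → 44 (each term is the sum of the two before it).
Putting the parts together: [81, 27] and then [100, 44].

[81, 27], [100, 44]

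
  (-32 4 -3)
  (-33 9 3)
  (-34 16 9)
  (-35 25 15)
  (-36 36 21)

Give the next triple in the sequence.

First slot goes -32, -33, -34, -35, -36 → -37 (−1 each step).
Second slot: 4, 9, 16, 25, 36 → 49 (perfect squares: 2², 3², 4², …).
Third slot goes -3, 3, 9, 15, 21 → 27 (+6 each step).
Putting it together: (-37 49 27).

(-37 49 27)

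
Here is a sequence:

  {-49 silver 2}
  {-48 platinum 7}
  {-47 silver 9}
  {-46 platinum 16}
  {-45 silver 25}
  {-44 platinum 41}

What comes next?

{-43 silver 66}

First entry — +1 each step: -49, -48, -47, -46, -45, -44 → -43.
Metal — alternates silver ↔ platinum: silver, platinum, silver, platinum, silver, platinum → silver.
Third entry: each term is the sum of the two before it, so 2, 7, 9, 16, 25, 41 → 66.
Putting it together: {-43 silver 66}.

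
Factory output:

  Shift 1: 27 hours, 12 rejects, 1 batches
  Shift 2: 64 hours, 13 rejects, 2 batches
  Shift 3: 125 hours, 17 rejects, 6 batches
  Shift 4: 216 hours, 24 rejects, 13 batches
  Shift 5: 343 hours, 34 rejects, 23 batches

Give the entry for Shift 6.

Hours: 27, 64, 125, 216, 343 → 512 (perfect cubes: 3³, 4³, 5³, …).
Rejects: differences are 1, 4, 7, … (increasing by 3 each time), so 12, 13, 17, 24, 34 → 47.
Batches — always 11 less than the rejects: 1, 2, 6, 13, 23 → 36.
So the next row is 512 hours, 47 rejects, 36 batches.

512 hours, 47 rejects, 36 batches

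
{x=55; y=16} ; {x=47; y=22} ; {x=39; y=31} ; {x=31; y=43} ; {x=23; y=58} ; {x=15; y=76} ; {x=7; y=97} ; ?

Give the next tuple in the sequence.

{x=-1; y=121}

X goes 55, 47, 39, 31, 23, 15, 7 → -1 (−8 each step).
Y — differences are 6, 9, 12, … (increasing by 3 each time): 16, 22, 31, 43, 58, 76, 97 → 121.
Putting it together: {x=-1; y=121}.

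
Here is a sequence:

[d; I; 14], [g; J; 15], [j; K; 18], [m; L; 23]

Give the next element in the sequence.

First letter: d, g, j, m → p (letters move forward 3 places in the alphabet).
Second letter goes I, J, K, L → M (letters move forward 1 place in the alphabet).
Third slot: 14, 15, 18, 23 → 30 (differences are 1, 3, 5, … (increasing by 2 each time)).
Combining the parts gives [p; M; 30].

[p; M; 30]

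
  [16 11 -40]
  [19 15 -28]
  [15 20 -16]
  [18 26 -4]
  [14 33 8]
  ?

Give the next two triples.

First component — alternating steps +3, −4, +3, −4, …: 16, 19, 15, 18, 14 → 17 → 13.
Second component: differences are 4, 5, 6, … (increasing by 1 each time), so 11, 15, 20, 26, 33 → 41 → 50.
Third component: -40, -28, -16, -4, 8 → 20 → 32 (+12 each step).
So the next two triples are [17 41 20] and [13 50 32].

[17 41 20], [13 50 32]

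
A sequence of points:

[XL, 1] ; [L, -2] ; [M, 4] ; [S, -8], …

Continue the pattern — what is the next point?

[XS, 16]

Size: XL, L, M, S → XS (runs backward through clothing sizes XS→XL).
Second component — ×(-2) each step: 1, -2, 4, -8 → 16.
Combining the parts gives [XS, 16].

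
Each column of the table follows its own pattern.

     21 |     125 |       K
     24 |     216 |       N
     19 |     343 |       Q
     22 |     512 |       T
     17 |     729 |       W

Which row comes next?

First component: 21, 24, 19, 22, 17 → 20 (alternating steps +3, −5, +3, −5, …).
For the second component, perfect cubes: 5³, 6³, 7³, …: 125, 216, 343, 512, 729 → 1000.
Letter: K, N, Q, T, W → Z (letters move forward 3 places in the alphabet).
So the next row is 20  1000  Z.

20  1000  Z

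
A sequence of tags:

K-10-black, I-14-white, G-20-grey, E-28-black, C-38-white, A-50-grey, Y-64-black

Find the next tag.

W-80-white

Letter goes K, I, G, E, C, A, Y → W (letters move back 2 places in the alphabet, wrapping A→Z).
Second component: differences are 4, 6, 8, … (increasing by 2 each time), so 10, 14, 20, 28, 38, 50, 64 → 80.
Shade — repeats black → white → grey: black, white, grey, black, white, grey, black → white.
Combining the parts gives W-80-white.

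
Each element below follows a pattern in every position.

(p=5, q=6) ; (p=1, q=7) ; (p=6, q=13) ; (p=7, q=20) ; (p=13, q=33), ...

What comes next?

(p=20, q=53)

P — each term is the sum of the two before it: 5, 1, 6, 7, 13 → 20.
Q — each term is the sum of the two before it: 6, 7, 13, 20, 33 → 53.
So the next element is (p=20, q=53).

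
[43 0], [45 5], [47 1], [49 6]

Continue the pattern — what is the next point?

[51 2]

First part goes 43, 45, 47, 49 → 51 (+2 each step).
Second part: alternating steps +5, −4, +5, −4, …, so 0, 5, 1, 6 → 2.
So the next point is [51 2].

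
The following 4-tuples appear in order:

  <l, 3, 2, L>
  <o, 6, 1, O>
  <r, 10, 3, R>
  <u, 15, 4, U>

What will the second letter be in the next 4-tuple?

X

Second letter: letters move forward 3 places in the alphabet, so L, O, R, U → X.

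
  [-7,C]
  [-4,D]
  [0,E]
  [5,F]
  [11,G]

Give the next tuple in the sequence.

First entry: differences are 3, 4, 5, … (increasing by 1 each time); -7, -4, 0, 5, 11 → 18.
Letter: letters move forward 1 place in the alphabet, so C, D, E, F, G → H.
So the next tuple is [18,H].

[18,H]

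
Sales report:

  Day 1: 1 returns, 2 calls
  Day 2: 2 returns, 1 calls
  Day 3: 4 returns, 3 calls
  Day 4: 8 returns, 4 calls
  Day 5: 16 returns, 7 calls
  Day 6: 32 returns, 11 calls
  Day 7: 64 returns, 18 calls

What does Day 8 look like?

128 returns, 29 calls

For the returns, ×2 each step: 1, 2, 4, 8, 16, 32, 64 → 128.
For the calls, each term is the sum of the two before it: 2, 1, 3, 4, 7, 11, 18 → 29.
So the next row is 128 returns, 29 calls.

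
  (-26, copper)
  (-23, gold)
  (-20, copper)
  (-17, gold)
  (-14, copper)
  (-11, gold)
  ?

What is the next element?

First value: +3 each step, so -26, -23, -20, -17, -14, -11 → -8.
Metal — alternates copper ↔ gold: copper, gold, copper, gold, copper, gold → copper.
So the next element is (-8, copper).

(-8, copper)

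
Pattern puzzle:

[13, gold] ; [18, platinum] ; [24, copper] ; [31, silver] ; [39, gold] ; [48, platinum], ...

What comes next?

[58, copper]

First slot goes 13, 18, 24, 31, 39, 48 → 58 (differences are 5, 6, 7, … (increasing by 1 each time)).
Metal: repeats gold → platinum → copper → silver, so gold, platinum, copper, silver, gold, platinum → copper.
Combining the parts gives [58, copper].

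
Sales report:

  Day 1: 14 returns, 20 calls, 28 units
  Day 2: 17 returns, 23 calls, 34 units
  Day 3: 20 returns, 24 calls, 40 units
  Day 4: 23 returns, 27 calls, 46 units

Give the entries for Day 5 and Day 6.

26 returns, 28 calls, 52 units; 29 returns, 31 calls, 58 units

Returns — +3 each step: 14, 17, 20, 23 → 26 → 29.
For the calls, alternating steps +3, +1, +3, +1, …: 20, 23, 24, 27 → 28 → 31.
Units: always 2 × the returns; 28, 34, 40, 46 → 52 → 58.
So the next two lines are 26 returns, 28 calls, 52 units and 29 returns, 31 calls, 58 units.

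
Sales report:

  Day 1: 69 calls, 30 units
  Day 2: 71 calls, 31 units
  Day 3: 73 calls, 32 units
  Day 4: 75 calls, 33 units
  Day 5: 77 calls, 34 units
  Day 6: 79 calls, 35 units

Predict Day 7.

81 calls, 36 units

Calls: +2 each step; 69, 71, 73, 75, 77, 79 → 81.
Units goes 30, 31, 32, 33, 34, 35 → 36 (+1 each step).
Putting it together: 81 calls, 36 units.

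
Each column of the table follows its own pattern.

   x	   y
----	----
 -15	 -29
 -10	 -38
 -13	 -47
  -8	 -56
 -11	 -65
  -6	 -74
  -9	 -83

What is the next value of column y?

-92

Column y: -29, -38, -47, -56, -65, -74, -83 → -92 (−9 each step).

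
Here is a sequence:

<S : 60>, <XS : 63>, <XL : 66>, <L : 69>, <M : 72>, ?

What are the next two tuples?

<S : 75>, <XS : 78>

Size: runs backward through clothing sizes XS→XL, so S, XS, XL, L, M → S → XS.
Second component — +3 each step: 60, 63, 66, 69, 72 → 75 → 78.
Putting the parts together: <S : 75> and then <XS : 78>.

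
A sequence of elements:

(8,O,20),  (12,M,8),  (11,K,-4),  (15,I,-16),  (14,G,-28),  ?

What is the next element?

(18,E,-40)

First entry — alternating steps +4, −1, +4, −1, …: 8, 12, 11, 15, 14 → 18.
Letter: letters move back 2 places in the alphabet; O, M, K, I, G → E.
Third entry: 20, 8, -4, -16, -28 → -40 (−12 each step).
Combining the parts gives (18,E,-40).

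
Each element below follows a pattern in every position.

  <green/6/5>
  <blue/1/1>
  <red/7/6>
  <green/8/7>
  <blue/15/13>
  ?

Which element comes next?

<red/23/20>

Colour: green, blue, red, green, blue → red (repeats green → blue → red).
Second slot: each term is the sum of the two before it, so 6, 1, 7, 8, 15 → 23.
Third slot goes 5, 1, 6, 7, 13 → 20 (each term is the sum of the two before it).
So the next element is <red/23/20>.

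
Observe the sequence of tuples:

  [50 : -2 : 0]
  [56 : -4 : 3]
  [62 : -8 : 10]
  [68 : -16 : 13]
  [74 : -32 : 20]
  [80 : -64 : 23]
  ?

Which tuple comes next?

[86 : -128 : 30]

First value: 50, 56, 62, 68, 74, 80 → 86 (+6 each step).
Second value goes -2, -4, -8, -16, -32, -64 → -128 (×2 each step).
Third value: alternating steps +3, +7, +3, +7, …; 0, 3, 10, 13, 20, 23 → 30.
Combining the parts gives [86 : -128 : 30].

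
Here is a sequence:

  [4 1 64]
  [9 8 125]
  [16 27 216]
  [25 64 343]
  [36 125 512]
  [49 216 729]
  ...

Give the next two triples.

First coordinate — perfect squares: 2², 3², 4², …: 4, 9, 16, 25, 36, 49 → 64 → 81.
Second coordinate: 1, 8, 27, 64, 125, 216 → 343 → 512 (perfect cubes: 1³, 2³, 3³, …).
Third coordinate: perfect cubes: 4³, 5³, 6³, …, so 64, 125, 216, 343, 512, 729 → 1000 → 1331.
So the next two triples are [64 343 1000] and [81 512 1331].

[64 343 1000], [81 512 1331]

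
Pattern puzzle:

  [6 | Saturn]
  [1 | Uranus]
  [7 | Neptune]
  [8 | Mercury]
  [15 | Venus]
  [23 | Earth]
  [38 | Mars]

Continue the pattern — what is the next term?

First slot: 6, 1, 7, 8, 15, 23, 38 → 61 (each term is the sum of the two before it).
Planet — runs through the planets Mercury→Neptune: Saturn, Uranus, Neptune, Mercury, Venus, Earth, Mars → Jupiter.
So the next term is [61 | Jupiter].

[61 | Jupiter]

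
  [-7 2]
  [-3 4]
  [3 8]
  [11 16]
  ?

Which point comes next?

First component — differences are 4, 6, 8, … (increasing by 2 each time): -7, -3, 3, 11 → 21.
For the second component, ×2 each step: 2, 4, 8, 16 → 32.
Putting it together: [21 32].

[21 32]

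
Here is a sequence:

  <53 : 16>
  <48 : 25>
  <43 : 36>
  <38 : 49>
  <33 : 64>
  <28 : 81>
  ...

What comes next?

<23 : 100>

First part: 53, 48, 43, 38, 33, 28 → 23 (−5 each step).
Second part: perfect squares: 4², 5², 6², …; 16, 25, 36, 49, 64, 81 → 100.
Putting it together: <23 : 100>.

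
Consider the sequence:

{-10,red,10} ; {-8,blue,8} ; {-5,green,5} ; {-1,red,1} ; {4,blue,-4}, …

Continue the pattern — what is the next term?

{10,green,-10}

First entry: differences are 2, 3, 4, … (increasing by 1 each time), so -10, -8, -5, -1, 4 → 10.
Colour: repeats red → blue → green, so red, blue, green, red, blue → green.
For the third entry, together with the first entry always sums to 0: 10, 8, 5, 1, -4 → -10.
Putting it together: {10,green,-10}.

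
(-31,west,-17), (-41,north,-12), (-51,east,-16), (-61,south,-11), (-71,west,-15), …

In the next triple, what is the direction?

north

First slot: −10 each step, so -31, -41, -51, -61, -71 → -81.
Direction: west, north, east, south, west → north (repeats west → north → east → south).
Third slot: alternating steps +5, −4, +5, −4, …, so -17, -12, -16, -11, -15 → -10.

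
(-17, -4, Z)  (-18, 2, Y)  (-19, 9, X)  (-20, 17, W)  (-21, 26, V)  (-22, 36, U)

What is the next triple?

First component — −1 each step: -17, -18, -19, -20, -21, -22 → -23.
Second component — differences are 6, 7, 8, … (increasing by 1 each time): -4, 2, 9, 17, 26, 36 → 47.
Letter: letters move back 1 place in the alphabet, so Z, Y, X, W, V, U → T.
Combining the parts gives (-23, 47, T).

(-23, 47, T)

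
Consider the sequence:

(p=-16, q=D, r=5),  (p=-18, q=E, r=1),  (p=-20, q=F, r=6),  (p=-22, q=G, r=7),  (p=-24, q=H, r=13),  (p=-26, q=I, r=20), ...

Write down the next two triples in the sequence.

P: −2 each step, so -16, -18, -20, -22, -24, -26 → -28 → -30.
Q: letters move forward 1 place in the alphabet, so D, E, F, G, H, I → J → K.
R goes 5, 1, 6, 7, 13, 20 → 33 → 53 (each term is the sum of the two before it).
So the next two triples are (p=-28, q=J, r=33) and (p=-30, q=K, r=53).

(p=-28, q=J, r=33), (p=-30, q=K, r=53)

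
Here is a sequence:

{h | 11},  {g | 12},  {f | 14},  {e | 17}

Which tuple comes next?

Letter: letters move back 1 place in the alphabet; h, g, f, e → d.
Second part goes 11, 12, 14, 17 → 21 (differences are 1, 2, 3, … (increasing by 1 each time)).
Combining the parts gives {d | 21}.

{d | 21}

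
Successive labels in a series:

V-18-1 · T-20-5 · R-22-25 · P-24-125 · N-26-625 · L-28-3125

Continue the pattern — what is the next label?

Letter goes V, T, R, P, N, L → J (letters move back 2 places in the alphabet).
Second component goes 18, 20, 22, 24, 26, 28 → 30 (+2 each step).
Third component: ×5 each step; 1, 5, 25, 125, 625, 3125 → 15625.
Putting it together: J-30-15625.

J-30-15625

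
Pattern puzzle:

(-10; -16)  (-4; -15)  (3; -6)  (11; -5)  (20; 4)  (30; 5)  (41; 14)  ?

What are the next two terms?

(53; 15), (66; 24)

For the first component, differences are 6, 7, 8, … (increasing by 1 each time): -10, -4, 3, 11, 20, 30, 41 → 53 → 66.
Second component — alternating steps +1, +9, +1, +9, …: -16, -15, -6, -5, 4, 5, 14 → 15 → 24.
Putting the parts together: (53; 15) and then (66; 24).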